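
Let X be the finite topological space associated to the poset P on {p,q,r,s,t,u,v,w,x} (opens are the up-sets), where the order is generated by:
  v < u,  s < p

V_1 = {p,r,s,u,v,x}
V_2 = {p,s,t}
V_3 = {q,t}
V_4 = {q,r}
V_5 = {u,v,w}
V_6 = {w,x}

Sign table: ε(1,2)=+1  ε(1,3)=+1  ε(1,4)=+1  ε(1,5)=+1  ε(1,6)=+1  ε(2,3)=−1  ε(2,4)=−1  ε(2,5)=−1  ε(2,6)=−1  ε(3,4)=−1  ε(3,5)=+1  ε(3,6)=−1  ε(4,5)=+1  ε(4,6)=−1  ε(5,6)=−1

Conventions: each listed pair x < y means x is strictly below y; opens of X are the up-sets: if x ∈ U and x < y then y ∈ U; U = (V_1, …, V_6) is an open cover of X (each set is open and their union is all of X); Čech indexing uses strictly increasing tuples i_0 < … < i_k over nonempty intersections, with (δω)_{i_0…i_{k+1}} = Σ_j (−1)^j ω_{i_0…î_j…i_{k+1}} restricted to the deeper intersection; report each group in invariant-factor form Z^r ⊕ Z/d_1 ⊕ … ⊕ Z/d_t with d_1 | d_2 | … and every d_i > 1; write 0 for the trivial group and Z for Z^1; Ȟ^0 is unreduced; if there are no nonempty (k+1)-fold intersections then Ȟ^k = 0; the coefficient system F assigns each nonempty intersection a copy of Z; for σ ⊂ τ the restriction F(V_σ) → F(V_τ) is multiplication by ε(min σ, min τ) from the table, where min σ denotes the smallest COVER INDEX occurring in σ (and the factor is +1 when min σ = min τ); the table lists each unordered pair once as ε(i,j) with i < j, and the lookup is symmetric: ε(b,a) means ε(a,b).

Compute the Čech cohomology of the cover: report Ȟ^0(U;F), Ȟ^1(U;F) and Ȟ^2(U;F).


Ȟ^0(U;F) ≅ 0, Ȟ^1(U;F) ≅ Z ⊕ Z/2 and Ȟ^2(U;F) ≅ 0

nonempty intersections:
  V12={p,s} V14={r} V15={u,v} V16={x} V23={t} V34={q} V56={w}
C dims 6,7; δ0: rk 6, SNF 1^5·2
Ȟ^0: (6−6)−0=0 ⇒ 0
Ȟ^1: (7−0)−6=1 plus torsion [2] ⇒ Z ⊕ Z/2
Ȟ^2: (0−0)−0=0 ⇒ 0


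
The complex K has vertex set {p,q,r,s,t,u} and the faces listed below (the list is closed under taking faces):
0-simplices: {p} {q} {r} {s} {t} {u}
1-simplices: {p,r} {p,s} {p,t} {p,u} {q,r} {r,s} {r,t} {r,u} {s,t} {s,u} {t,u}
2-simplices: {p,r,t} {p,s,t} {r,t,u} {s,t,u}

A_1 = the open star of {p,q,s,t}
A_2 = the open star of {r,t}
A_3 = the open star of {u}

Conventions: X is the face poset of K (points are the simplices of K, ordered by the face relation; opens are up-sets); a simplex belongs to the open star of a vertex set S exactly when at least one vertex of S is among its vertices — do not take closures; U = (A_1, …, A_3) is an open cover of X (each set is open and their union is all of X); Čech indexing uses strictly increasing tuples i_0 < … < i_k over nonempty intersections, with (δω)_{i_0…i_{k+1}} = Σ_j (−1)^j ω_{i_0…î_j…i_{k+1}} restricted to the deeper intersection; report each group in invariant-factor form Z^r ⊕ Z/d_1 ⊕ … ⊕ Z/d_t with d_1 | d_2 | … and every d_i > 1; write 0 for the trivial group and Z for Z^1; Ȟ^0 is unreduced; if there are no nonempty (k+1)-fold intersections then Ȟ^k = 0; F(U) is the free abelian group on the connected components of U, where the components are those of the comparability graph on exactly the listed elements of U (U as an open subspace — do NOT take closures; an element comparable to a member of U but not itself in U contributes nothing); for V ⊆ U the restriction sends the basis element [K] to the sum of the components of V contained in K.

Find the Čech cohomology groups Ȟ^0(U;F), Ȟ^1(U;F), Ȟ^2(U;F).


Ȟ^0 = Z,  Ȟ^1 = Z^2,  Ȟ^2 = 0

nonempty overlaps:
  A1={{p},{q},{s},{t},{p,r},{p,s},{p,t},{p,u},{q,r},{r,s},{r,t},{s,t},{s,u},{t,u},{p,r,t},{p,s,t},{r,t,u},{s,t,u}} A2={{r},{t},{p,r},{p,t},{q,r},{r,s},{r,t},{r,u},{s,t},{t,u},{p,r,t},{p,s,t},{r,t,u},{s,t,u}} A3={{u},{p,u},{r,u},{s,u},{t,u},{r,t,u},{s,t,u}}
  A12={{t},{p,r},{p,t},{q,r},{r,s},{r,t},{s,t},{t,u},{p,r,t},{p,s,t},{r,t,u},{s,t,u}} A13={{p,u},{s,u},{t,u},{r,t,u},{s,t,u}} A23={{r,u},{t,u},{r,t,u},{s,t,u}}
  A123={{t,u},{r,t,u},{s,t,u}}
components per intersection:
  A1: {{p},{s},{t},{p,r},{p,s},{p,t},{p,u},{r,s},{r,t},{s,t},{s,u},{t,u},{p,r,t},{p,s,t},{r,t,u},{s,t,u}} {{q},{q,r}}
  A2: {{r},{t},{p,r},{p,t},{q,r},{r,s},{r,t},{r,u},{s,t},{t,u},{p,r,t},{p,s,t},{r,t,u},{s,t,u}}
  A3: {{u},{p,u},{r,u},{s,u},{t,u},{r,t,u},{s,t,u}}
  A12: {{t},{p,r},{p,t},{r,t},{s,t},{t,u},{p,r,t},{p,s,t},{r,t,u},{s,t,u}} {{q,r}} {{r,s}}
  A13: {{p,u}} {{s,u},{t,u},{r,t,u},{s,t,u}}
  A23: {{r,u},{t,u},{r,t,u},{s,t,u}}
  A123: {{t,u},{r,t,u},{s,t,u}}
C dims 4,6,1; δ0: rk 3, SNF 1^3; δ1: rk 1, SNF 1^1
degree 0: 4−3−0 = 1 → Ȟ^0 ≅ Z
degree 1: 6−1−3 = 2 → Ȟ^1 ≅ Z^2
degree 2: 1−0−1 = 0 → Ȟ^2 ≅ 0


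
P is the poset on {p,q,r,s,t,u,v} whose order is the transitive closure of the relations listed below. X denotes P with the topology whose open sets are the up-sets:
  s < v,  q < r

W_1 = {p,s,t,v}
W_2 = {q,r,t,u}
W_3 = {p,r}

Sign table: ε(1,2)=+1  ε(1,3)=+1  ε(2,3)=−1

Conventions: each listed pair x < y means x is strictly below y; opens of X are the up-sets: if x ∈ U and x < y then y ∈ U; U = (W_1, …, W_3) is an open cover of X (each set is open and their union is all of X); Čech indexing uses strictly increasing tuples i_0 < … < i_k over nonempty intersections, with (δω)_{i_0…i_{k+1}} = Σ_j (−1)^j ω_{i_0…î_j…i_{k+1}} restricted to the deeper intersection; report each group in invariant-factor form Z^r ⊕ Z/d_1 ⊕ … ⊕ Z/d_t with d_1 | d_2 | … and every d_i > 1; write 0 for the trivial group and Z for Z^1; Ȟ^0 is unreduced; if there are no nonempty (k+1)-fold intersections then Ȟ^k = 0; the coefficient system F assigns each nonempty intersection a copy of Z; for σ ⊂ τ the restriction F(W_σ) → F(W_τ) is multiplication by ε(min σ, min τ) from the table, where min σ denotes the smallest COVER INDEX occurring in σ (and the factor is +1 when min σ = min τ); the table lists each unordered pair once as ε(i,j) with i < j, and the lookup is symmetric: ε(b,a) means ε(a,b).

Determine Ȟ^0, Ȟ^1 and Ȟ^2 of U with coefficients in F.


nerve of the cover:
  W12={t} W13={p} W23={r}
C dims 3,3; δ0: rk 3, SNF 1^2·2
Ȟ^0 = (3 − 3) − 0 = 0, so Ȟ^0 ≅ 0
Ȟ^1 = (3 − 0) − 3 = 0 plus torsion [2], so Ȟ^1 ≅ Z/2
Ȟ^2 = (0 − 0) − 0 = 0, so Ȟ^2 ≅ 0

Ȟ^0(U;F) ≅ 0; Ȟ^1(U;F) ≅ Z/2; Ȟ^2(U;F) ≅ 0


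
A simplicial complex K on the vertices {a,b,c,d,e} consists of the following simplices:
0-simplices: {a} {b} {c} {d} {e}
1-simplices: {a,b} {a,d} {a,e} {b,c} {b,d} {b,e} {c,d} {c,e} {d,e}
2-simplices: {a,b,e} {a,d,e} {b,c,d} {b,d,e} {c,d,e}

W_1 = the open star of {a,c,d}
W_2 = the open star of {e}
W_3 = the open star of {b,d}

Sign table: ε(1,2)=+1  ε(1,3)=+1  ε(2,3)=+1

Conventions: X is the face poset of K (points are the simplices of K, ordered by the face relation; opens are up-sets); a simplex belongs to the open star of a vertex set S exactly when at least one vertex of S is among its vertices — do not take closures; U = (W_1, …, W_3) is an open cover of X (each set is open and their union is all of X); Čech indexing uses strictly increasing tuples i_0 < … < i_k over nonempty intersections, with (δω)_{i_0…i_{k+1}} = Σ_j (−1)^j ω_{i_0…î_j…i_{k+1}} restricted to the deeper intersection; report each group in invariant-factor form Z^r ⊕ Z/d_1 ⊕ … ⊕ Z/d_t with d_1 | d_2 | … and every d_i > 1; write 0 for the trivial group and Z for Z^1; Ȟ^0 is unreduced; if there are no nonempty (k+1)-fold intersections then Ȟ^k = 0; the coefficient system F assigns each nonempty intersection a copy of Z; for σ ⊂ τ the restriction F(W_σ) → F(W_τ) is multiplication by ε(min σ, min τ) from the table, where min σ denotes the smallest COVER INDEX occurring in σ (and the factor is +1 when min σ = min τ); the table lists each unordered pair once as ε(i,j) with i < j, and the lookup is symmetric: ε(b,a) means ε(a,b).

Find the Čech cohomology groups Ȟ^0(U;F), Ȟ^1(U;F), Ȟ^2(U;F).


nerve simplices:
  W1={{a},{c},{d},{a,b},{a,d},{a,e},{b,c},{b,d},{c,d},{c,e},{d,e},{a,b,e},{a,d,e},{b,c,d},{b,d,e},{c,d,e}} W2={{e},{a,e},{b,e},{c,e},{d,e},{a,b,e},{a,d,e},{b,d,e},{c,d,e}} W3={{b},{d},{a,b},{a,d},{b,c},{b,d},{b,e},{c,d},{d,e},{a,b,e},{a,d,e},{b,c,d},{b,d,e},{c,d,e}}
  W12={{a,e},{c,e},{d,e},{a,b,e},{a,d,e},{b,d,e},{c,d,e}} W13={{d},{a,b},{a,d},{b,c},{b,d},{c,d},{d,e},{a,b,e},{a,d,e},{b,c,d},{b,d,e},{c,d,e}} W23={{b,e},{d,e},{a,b,e},{a,d,e},{b,d,e},{c,d,e}}
  W123={{d,e},{a,b,e},{a,d,e},{b,d,e},{c,d,e}}
C dims 3,3,1; δ0: rk 2, SNF 1^2; δ1: rk 1, SNF 1^1
degree 0: 3−2−0 = 1 → Ȟ^0 ≅ Z
degree 1: 3−1−2 = 0 → Ȟ^1 ≅ 0
degree 2: 1−0−1 = 0 → Ȟ^2 ≅ 0

Ȟ^0 ≅ Z, Ȟ^1 ≅ 0 and Ȟ^2 ≅ 0


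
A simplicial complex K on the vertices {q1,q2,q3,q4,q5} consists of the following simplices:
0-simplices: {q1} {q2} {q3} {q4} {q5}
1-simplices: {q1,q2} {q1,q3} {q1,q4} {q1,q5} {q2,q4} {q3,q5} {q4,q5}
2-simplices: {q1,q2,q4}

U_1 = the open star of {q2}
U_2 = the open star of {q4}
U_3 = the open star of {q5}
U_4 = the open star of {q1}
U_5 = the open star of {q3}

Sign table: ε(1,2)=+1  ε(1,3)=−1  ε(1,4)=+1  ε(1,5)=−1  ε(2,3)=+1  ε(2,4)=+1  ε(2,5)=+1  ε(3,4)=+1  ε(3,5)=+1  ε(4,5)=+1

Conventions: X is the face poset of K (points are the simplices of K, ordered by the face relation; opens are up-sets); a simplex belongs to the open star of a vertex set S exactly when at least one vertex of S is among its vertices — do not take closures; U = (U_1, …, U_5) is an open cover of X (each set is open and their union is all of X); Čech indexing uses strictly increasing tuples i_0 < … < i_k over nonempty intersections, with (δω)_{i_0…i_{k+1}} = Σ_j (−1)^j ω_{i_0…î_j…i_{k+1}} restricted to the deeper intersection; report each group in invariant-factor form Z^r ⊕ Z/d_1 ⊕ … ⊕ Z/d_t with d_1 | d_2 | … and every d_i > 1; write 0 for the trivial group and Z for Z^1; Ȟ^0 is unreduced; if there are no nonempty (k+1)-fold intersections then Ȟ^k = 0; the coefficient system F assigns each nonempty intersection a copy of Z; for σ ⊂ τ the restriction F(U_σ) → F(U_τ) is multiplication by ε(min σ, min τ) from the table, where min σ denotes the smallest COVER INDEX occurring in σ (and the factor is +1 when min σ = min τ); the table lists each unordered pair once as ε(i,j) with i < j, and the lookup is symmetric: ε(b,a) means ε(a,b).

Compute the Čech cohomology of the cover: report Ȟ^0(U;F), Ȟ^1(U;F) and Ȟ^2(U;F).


nerve of the cover:
  U1={{q2},{q1,q2},{q2,q4},{q1,q2,q4}} U2={{q4},{q1,q4},{q2,q4},{q4,q5},{q1,q2,q4}} U3={{q5},{q1,q5},{q3,q5},{q4,q5}} U4={{q1},{q1,q2},{q1,q3},{q1,q4},{q1,q5},{q1,q2,q4}} U5={{q3},{q1,q3},{q3,q5}}
  U12={{q2,q4},{q1,q2,q4}} U14={{q1,q2},{q1,q2,q4}} U23={{q4,q5}} U24={{q1,q4},{q1,q2,q4}} U34={{q1,q5}} U35={{q3,q5}} U45={{q1,q3}}
  U124={{q1,q2,q4}}
C dims 5,7,1; δ0: rk 4, SNF 1^4; δ1: rk 1, SNF 1^1
Ȟ^0 = (5 − 4) − 0 = 1, so Ȟ^0 ≅ Z
Ȟ^1 = (7 − 1) − 4 = 2, so Ȟ^1 ≅ Z^2
Ȟ^2 = (1 − 0) − 1 = 0, so Ȟ^2 ≅ 0

Ȟ^0 ≅ Z; Ȟ^1 ≅ Z^2; Ȟ^2 ≅ 0


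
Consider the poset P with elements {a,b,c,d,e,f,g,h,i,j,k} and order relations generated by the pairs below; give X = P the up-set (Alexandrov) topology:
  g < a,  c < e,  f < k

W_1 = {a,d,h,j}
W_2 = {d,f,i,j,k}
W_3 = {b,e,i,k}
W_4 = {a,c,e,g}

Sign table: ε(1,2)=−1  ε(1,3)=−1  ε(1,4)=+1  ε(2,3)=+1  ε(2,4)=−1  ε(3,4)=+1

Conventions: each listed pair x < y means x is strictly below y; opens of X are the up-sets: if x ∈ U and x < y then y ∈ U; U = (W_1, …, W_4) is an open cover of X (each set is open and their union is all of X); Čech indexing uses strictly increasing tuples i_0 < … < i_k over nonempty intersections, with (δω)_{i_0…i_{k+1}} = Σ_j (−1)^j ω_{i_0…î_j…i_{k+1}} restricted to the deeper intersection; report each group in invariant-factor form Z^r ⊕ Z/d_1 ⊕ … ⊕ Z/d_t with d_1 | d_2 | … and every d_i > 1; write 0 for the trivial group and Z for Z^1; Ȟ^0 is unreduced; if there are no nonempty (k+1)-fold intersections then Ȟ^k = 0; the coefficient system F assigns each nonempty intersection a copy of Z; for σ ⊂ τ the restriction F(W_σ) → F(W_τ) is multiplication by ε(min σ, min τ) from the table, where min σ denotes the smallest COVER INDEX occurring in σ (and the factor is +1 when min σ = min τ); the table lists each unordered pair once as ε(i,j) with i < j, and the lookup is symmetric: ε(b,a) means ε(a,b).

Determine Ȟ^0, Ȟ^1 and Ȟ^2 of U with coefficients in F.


Ȟ^0 ≅ 0; Ȟ^1 ≅ Z/2; Ȟ^2 ≅ 0

intersection data:
  W12={d,j} W14={a} W23={i,k} W34={e}
C dims 4,4; δ0: rk 4, SNF 1^3·2
Ȟ^0 = (4 − 4) − 0 = 0, so Ȟ^0 ≅ 0
Ȟ^1 = (4 − 0) − 4 = 0 plus torsion [2], so Ȟ^1 ≅ Z/2
Ȟ^2 = (0 − 0) − 0 = 0, so Ȟ^2 ≅ 0


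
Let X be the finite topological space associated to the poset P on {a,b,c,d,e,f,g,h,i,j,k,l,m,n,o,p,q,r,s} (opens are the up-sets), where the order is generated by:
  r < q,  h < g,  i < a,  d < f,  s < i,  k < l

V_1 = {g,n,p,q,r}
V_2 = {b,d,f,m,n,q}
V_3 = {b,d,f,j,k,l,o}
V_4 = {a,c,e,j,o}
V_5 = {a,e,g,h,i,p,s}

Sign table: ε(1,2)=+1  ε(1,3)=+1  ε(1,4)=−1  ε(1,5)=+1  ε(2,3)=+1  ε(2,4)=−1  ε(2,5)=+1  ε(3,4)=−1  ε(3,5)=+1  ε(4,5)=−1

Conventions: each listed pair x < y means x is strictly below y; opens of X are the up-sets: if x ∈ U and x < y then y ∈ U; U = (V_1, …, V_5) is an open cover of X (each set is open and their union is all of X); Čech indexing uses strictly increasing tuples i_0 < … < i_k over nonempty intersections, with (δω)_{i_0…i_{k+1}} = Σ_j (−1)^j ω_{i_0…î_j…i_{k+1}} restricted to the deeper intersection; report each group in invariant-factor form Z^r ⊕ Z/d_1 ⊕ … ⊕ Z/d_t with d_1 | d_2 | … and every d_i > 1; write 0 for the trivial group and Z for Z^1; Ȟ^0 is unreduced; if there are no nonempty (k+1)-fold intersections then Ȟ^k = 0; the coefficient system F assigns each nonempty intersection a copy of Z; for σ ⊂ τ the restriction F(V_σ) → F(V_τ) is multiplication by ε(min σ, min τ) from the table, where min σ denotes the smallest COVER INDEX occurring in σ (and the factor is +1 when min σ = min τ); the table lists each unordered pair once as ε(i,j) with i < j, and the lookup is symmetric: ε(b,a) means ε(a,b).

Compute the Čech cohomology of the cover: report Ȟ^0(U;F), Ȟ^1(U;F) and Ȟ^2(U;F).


nonempty overlaps:
  V12={n,q} V15={g,p} V23={b,d,f} V34={j,o} V45={a,e}
C dims 5,5; δ0: rk 4, SNF 1^4
degree 0: 5−4−0 = 1 → Ȟ^0 ≅ Z
degree 1: 5−0−4 = 1 → Ȟ^1 ≅ Z
degree 2: 0−0−0 = 0 → Ȟ^2 ≅ 0

Ȟ^0 ≅ Z,  Ȟ^1 ≅ Z,  Ȟ^2 ≅ 0


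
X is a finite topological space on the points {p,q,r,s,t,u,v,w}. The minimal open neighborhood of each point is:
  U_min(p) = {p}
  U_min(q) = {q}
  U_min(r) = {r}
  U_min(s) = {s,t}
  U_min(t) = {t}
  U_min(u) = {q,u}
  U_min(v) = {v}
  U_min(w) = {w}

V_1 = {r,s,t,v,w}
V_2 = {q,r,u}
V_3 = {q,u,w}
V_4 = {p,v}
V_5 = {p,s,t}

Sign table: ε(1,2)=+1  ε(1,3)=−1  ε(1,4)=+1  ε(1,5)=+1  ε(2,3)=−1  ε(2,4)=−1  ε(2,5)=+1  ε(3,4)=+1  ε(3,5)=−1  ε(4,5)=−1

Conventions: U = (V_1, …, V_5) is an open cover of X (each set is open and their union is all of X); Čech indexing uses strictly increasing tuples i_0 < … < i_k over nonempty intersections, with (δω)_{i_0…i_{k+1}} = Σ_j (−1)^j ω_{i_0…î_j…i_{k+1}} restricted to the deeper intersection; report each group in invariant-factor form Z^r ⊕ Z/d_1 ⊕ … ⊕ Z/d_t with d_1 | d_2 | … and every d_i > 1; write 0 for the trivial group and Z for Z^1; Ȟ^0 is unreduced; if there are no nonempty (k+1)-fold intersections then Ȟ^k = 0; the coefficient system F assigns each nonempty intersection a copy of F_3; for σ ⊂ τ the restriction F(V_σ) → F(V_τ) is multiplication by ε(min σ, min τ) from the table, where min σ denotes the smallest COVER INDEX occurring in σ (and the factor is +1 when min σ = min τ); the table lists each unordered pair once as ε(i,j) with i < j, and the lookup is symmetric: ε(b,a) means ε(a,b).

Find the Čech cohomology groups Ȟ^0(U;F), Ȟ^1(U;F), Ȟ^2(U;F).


nerve of the cover:
  V12={r} V13={w} V14={v} V15={s,t} V23={q,u} V45={p}
C dims 5,6; δ0: rk_F3 5
Ȟ^0 = (5 − 5) − 0 = 0, so Ȟ^0 ≅ 0
Ȟ^1 = (6 − 0) − 5 = 1, so Ȟ^1 ≅ Z/3
Ȟ^2 = (0 − 0) − 0 = 0, so Ȟ^2 ≅ 0

Ȟ^0 ≅ 0, Ȟ^1 ≅ Z/3 and Ȟ^2 ≅ 0


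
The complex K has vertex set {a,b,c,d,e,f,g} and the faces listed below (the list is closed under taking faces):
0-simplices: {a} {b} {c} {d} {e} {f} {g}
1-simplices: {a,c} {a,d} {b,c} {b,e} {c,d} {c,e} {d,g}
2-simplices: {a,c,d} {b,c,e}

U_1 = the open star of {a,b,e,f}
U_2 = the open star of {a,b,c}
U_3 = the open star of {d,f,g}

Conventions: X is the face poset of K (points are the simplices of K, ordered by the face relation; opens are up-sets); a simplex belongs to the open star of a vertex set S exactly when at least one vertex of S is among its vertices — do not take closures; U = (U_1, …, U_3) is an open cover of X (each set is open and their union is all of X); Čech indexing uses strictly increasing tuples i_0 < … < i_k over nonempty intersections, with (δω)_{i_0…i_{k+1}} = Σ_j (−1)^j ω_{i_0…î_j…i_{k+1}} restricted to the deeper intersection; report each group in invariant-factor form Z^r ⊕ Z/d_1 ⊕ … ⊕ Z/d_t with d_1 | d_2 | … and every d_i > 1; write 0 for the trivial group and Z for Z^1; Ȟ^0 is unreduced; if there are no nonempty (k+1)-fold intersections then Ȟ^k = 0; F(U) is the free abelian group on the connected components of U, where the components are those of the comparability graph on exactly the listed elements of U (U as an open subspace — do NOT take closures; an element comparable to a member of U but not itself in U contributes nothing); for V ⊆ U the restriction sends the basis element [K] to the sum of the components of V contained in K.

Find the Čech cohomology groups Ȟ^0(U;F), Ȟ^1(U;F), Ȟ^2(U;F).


Ȟ^0 = Z^2, Ȟ^1 = 0, Ȟ^2 = 0

nonempty overlaps:
  U1={{a},{b},{e},{f},{a,c},{a,d},{b,c},{b,e},{c,e},{a,c,d},{b,c,e}} U2={{a},{b},{c},{a,c},{a,d},{b,c},{b,e},{c,d},{c,e},{a,c,d},{b,c,e}} U3={{d},{f},{g},{a,d},{c,d},{d,g},{a,c,d}}
  U12={{a},{b},{a,c},{a,d},{b,c},{b,e},{c,e},{a,c,d},{b,c,e}} U13={{f},{a,d},{a,c,d}} U23={{a,d},{c,d},{a,c,d}}
  U123={{a,d},{a,c,d}}
components per intersection:
  U1: {{a},{a,c},{a,d},{a,c,d}} {{b},{e},{b,c},{b,e},{c,e},{b,c,e}} {{f}}
  U2: {{a},{b},{c},{a,c},{a,d},{b,c},{b,e},{c,d},{c,e},{a,c,d},{b,c,e}}
  U3: {{d},{g},{a,d},{c,d},{d,g},{a,c,d}} {{f}}
  U12: {{a},{a,c},{a,d},{a,c,d}} {{b},{b,c},{b,e},{c,e},{b,c,e}}
  U13: {{f}} {{a,d},{a,c,d}}
  U23: {{a,d},{c,d},{a,c,d}}
  U123: {{a,d},{a,c,d}}
C dims 6,5,1; δ0: rk 4, SNF 1^4; δ1: rk 1, SNF 1^1
degree 0: 6−4−0 = 2 → Ȟ^0 ≅ Z^2
degree 1: 5−1−4 = 0 → Ȟ^1 ≅ 0
degree 2: 1−0−1 = 0 → Ȟ^2 ≅ 0


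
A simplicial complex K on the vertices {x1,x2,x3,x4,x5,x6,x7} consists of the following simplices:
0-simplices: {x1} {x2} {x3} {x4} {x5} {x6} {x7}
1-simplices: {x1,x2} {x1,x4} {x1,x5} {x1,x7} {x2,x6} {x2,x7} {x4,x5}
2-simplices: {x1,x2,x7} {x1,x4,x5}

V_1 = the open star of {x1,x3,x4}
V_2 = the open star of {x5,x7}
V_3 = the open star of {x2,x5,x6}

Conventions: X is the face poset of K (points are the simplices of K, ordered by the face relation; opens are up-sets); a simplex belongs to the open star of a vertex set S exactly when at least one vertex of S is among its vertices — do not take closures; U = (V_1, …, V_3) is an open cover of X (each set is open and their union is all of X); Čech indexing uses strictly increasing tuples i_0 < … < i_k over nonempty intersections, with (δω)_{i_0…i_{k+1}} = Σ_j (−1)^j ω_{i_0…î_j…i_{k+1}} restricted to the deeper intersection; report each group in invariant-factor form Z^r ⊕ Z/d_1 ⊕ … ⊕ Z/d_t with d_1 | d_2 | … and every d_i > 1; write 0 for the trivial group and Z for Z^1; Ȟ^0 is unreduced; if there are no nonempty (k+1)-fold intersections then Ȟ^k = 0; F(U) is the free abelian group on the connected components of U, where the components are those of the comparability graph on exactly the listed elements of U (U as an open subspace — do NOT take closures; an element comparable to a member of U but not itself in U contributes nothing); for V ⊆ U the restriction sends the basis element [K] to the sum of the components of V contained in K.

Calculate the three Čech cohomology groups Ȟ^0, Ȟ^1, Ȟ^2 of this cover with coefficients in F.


Ȟ^0 ≅ Z^2; Ȟ^1 ≅ 0; Ȟ^2 ≅ 0

nerve simplices:
  V1={{x1},{x3},{x4},{x1,x2},{x1,x4},{x1,x5},{x1,x7},{x4,x5},{x1,x2,x7},{x1,x4,x5}} V2={{x5},{x7},{x1,x5},{x1,x7},{x2,x7},{x4,x5},{x1,x2,x7},{x1,x4,x5}} V3={{x2},{x5},{x6},{x1,x2},{x1,x5},{x2,x6},{x2,x7},{x4,x5},{x1,x2,x7},{x1,x4,x5}}
  V12={{x1,x5},{x1,x7},{x4,x5},{x1,x2,x7},{x1,x4,x5}} V13={{x1,x2},{x1,x5},{x4,x5},{x1,x2,x7},{x1,x4,x5}} V23={{x5},{x1,x5},{x2,x7},{x4,x5},{x1,x2,x7},{x1,x4,x5}}
  V123={{x1,x5},{x4,x5},{x1,x2,x7},{x1,x4,x5}}
components per intersection:
  V1: {{x1},{x4},{x1,x2},{x1,x4},{x1,x5},{x1,x7},{x4,x5},{x1,x2,x7},{x1,x4,x5}} {{x3}}
  V2: {{x5},{x1,x5},{x4,x5},{x1,x4,x5}} {{x7},{x1,x7},{x2,x7},{x1,x2,x7}}
  V3: {{x2},{x6},{x1,x2},{x2,x6},{x2,x7},{x1,x2,x7}} {{x5},{x1,x5},{x4,x5},{x1,x4,x5}}
  V12: {{x1,x5},{x4,x5},{x1,x4,x5}} {{x1,x7},{x1,x2,x7}}
  V13: {{x1,x2},{x1,x2,x7}} {{x1,x5},{x4,x5},{x1,x4,x5}}
  V23: {{x5},{x1,x5},{x4,x5},{x1,x4,x5}} {{x2,x7},{x1,x2,x7}}
  V123: {{x1,x5},{x4,x5},{x1,x4,x5}} {{x1,x2,x7}}
C dims 6,6,2; δ0: rk 4, SNF 1^4; δ1: rk 2, SNF 1^2
degree 0: 6−4−0 = 2 → Ȟ^0 ≅ Z^2
degree 1: 6−2−4 = 0 → Ȟ^1 ≅ 0
degree 2: 2−0−2 = 0 → Ȟ^2 ≅ 0


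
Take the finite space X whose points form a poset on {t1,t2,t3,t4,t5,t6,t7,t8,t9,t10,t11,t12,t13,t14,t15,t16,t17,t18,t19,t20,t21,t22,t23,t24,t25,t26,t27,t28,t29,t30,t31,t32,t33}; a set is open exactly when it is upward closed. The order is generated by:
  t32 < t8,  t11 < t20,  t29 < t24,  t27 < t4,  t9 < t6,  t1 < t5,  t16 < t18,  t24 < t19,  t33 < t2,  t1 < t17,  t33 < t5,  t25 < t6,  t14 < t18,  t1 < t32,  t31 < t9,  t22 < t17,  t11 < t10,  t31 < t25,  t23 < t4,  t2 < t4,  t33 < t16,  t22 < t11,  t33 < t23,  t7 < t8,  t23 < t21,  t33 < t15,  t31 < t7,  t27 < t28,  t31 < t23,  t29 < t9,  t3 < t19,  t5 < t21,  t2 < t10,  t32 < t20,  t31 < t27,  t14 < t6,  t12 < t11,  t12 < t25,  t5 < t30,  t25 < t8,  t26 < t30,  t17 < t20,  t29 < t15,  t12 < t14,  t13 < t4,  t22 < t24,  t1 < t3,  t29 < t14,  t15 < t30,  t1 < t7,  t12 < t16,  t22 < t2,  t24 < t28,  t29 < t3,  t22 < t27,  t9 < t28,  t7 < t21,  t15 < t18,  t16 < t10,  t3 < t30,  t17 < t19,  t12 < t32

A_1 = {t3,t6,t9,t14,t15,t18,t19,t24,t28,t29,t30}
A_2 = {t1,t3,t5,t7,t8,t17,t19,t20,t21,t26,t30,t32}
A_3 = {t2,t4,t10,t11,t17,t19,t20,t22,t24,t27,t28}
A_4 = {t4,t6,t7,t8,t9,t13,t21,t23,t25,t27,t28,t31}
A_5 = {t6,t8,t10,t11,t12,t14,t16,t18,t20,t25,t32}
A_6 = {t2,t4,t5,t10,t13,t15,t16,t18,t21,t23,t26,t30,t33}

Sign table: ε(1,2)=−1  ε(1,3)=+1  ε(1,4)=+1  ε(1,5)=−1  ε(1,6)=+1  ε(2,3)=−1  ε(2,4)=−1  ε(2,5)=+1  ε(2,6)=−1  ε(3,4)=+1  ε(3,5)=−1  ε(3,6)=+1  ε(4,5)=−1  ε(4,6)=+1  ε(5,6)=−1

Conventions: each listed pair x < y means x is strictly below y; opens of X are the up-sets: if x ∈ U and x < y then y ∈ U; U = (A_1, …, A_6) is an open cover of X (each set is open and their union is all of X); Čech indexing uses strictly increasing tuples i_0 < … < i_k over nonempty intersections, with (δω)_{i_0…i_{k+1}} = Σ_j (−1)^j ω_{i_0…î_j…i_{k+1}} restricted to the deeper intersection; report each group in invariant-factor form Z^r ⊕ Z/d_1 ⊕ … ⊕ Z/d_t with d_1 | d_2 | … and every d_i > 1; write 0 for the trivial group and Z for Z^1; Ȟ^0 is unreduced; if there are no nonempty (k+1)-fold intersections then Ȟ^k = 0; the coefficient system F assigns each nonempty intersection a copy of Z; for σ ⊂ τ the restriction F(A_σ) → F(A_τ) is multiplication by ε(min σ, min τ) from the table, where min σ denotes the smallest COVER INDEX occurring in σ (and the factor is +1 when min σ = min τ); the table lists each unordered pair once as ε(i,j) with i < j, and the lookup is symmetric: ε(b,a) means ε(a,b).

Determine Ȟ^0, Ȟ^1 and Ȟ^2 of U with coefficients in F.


nonempty intersections:
  A12={t3,t19,t30} A13={t19,t24,t28} A14={t6,t9,t28} A15={t6,t14,t18} A16={t15,t18,t30} A23={t17,t19,t20} A24={t7,t8,t21} A25={t8,t20,t32} A26={t5,t21,t26,t30} A34={t4,t27,t28} A35={t10,t11,t20} A36={t2,t4,t10} A45={t6,t8,t25} A46={t4,t13,t21,t23} A56={t10,t16,t18}
  A123={t19} A126={t30} A134={t28} A145={t6} A156={t18} A235={t20} A245={t8} A246={t21} A346={t4} A356={t10}
C dims 6,15,10; δ0: rk 5, SNF 1^5; δ1: rk 10, SNF 1^9·2
Ȟ^0: (6−5)−0=1 ⇒ Z
Ȟ^1: (15−10)−5=0 ⇒ 0
Ȟ^2: (10−0)−10=0 plus torsion [2] ⇒ Z/2

Ȟ^0 ≅ Z, Ȟ^1 ≅ 0 and Ȟ^2 ≅ Z/2


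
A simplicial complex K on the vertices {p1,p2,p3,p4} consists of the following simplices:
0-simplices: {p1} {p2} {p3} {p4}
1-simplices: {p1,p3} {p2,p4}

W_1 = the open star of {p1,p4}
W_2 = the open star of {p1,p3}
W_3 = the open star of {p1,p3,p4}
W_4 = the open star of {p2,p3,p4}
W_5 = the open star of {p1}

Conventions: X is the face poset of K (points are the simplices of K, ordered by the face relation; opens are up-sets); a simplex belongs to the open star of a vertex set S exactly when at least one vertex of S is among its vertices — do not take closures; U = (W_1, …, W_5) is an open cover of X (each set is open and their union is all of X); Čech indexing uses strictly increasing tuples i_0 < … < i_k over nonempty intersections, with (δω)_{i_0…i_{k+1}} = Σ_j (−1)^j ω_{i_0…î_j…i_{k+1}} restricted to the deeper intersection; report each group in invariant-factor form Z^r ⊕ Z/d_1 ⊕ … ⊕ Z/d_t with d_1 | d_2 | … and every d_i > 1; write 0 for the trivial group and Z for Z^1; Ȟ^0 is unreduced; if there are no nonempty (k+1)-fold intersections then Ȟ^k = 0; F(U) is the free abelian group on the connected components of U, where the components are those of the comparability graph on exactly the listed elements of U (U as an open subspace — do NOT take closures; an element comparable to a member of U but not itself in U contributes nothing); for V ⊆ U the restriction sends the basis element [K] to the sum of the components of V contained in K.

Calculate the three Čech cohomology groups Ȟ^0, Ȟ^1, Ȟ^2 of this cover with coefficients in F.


Ȟ^0 = Z^2; Ȟ^1 = 0; Ȟ^2 = 0

cover nerve:
  W1={{p1},{p4},{p1,p3},{p2,p4}} W2={{p1},{p3},{p1,p3}} W3={{p1},{p3},{p4},{p1,p3},{p2,p4}} W4={{p2},{p3},{p4},{p1,p3},{p2,p4}} W5={{p1},{p1,p3}}
  W12={{p1},{p1,p3}} W13={{p1},{p4},{p1,p3},{p2,p4}} W14={{p4},{p1,p3},{p2,p4}} W15={{p1},{p1,p3}} W23={{p1},{p3},{p1,p3}} W24={{p3},{p1,p3}} W25={{p1},{p1,p3}} W34={{p3},{p4},{p1,p3},{p2,p4}} W35={{p1},{p1,p3}} W45={{p1,p3}}
  W123={{p1},{p1,p3}} W124={{p1,p3}} W125={{p1},{p1,p3}} W134={{p4},{p1,p3},{p2,p4}} W135={{p1},{p1,p3}} W145={{p1,p3}} W234={{p3},{p1,p3}} W235={{p1},{p1,p3}} W245={{p1,p3}} W345={{p1,p3}}
  W1234={{p1,p3}} W1235={{p1},{p1,p3}} W1245={{p1,p3}} W1345={{p1,p3}} W2345={{p1,p3}}
  W12345={{p1,p3}}
components per intersection:
  W1: {{p1},{p1,p3}} {{p4},{p2,p4}}
  W2: {{p1},{p3},{p1,p3}}
  W3: {{p1},{p3},{p1,p3}} {{p4},{p2,p4}}
  W4: {{p2},{p4},{p2,p4}} {{p3},{p1,p3}}
  W5: {{p1},{p1,p3}}
  W12: {{p1},{p1,p3}}
  W13: {{p1},{p1,p3}} {{p4},{p2,p4}}
  W14: {{p4},{p2,p4}} {{p1,p3}}
  W15: {{p1},{p1,p3}}
  W23: {{p1},{p3},{p1,p3}}
  W24: {{p3},{p1,p3}}
  W25: {{p1},{p1,p3}}
  W34: {{p3},{p1,p3}} {{p4},{p2,p4}}
  W35: {{p1},{p1,p3}}
  W45: {{p1,p3}}
  W123: {{p1},{p1,p3}}
  W124: {{p1,p3}}
  W125: {{p1},{p1,p3}}
  W134: {{p4},{p2,p4}} {{p1,p3}}
  W135: {{p1},{p1,p3}}
  W145: {{p1,p3}}
  W234: {{p3},{p1,p3}}
  W235: {{p1},{p1,p3}}
  W245: {{p1,p3}}
  W345: {{p1,p3}}
  W1234: {{p1,p3}}
  W1235: {{p1},{p1,p3}}
  W1245: {{p1,p3}}
  W1345: {{p1,p3}}
  W2345: {{p1,p3}}
  W12345: {{p1,p3}}
C dims 8,13,11,5; δ0: rk 6, SNF 1^6; δ1: rk 7, SNF 1^7; δ2: rk 4, SNF 1^4
Ȟ^0: (8−6)−0=2 ⇒ Z^2
Ȟ^1: (13−7)−6=0 ⇒ 0
Ȟ^2: (11−4)−7=0 ⇒ 0


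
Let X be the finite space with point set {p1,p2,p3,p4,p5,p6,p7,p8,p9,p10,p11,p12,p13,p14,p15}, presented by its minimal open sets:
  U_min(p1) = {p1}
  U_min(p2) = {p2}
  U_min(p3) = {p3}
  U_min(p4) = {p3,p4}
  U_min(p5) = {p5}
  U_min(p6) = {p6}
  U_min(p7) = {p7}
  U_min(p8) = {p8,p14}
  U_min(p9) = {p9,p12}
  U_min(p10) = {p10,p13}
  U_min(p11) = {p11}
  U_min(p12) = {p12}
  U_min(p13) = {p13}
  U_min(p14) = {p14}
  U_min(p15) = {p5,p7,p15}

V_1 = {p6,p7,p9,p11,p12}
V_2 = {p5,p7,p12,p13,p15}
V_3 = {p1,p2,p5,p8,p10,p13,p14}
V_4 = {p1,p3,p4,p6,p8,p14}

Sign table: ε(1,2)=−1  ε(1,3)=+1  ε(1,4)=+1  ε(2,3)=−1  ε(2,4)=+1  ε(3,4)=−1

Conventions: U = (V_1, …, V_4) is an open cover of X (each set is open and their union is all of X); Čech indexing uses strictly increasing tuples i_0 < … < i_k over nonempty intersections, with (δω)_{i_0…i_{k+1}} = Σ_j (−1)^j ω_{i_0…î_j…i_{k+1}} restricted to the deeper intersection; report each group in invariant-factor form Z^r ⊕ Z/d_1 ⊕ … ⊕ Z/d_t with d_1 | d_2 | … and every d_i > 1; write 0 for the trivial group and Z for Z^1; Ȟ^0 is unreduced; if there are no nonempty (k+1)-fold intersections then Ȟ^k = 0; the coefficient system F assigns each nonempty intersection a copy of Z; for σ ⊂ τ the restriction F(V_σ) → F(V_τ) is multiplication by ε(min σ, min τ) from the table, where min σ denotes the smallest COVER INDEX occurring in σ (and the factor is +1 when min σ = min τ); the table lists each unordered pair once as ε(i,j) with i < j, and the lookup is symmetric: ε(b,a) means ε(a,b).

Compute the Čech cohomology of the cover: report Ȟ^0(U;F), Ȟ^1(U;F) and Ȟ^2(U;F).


Ȟ^0(U;F) ≅ 0; Ȟ^1(U;F) ≅ Z/2; Ȟ^2(U;F) ≅ 0

nonempty intersections:
  V12={p7,p12} V14={p6} V23={p5,p13} V34={p1,p8,p14}
C dims 4,4; δ0: rk 4, SNF 1^3·2
Ȟ^0: (4−4)−0=0 ⇒ 0
Ȟ^1: (4−0)−4=0 plus torsion [2] ⇒ Z/2
Ȟ^2: (0−0)−0=0 ⇒ 0


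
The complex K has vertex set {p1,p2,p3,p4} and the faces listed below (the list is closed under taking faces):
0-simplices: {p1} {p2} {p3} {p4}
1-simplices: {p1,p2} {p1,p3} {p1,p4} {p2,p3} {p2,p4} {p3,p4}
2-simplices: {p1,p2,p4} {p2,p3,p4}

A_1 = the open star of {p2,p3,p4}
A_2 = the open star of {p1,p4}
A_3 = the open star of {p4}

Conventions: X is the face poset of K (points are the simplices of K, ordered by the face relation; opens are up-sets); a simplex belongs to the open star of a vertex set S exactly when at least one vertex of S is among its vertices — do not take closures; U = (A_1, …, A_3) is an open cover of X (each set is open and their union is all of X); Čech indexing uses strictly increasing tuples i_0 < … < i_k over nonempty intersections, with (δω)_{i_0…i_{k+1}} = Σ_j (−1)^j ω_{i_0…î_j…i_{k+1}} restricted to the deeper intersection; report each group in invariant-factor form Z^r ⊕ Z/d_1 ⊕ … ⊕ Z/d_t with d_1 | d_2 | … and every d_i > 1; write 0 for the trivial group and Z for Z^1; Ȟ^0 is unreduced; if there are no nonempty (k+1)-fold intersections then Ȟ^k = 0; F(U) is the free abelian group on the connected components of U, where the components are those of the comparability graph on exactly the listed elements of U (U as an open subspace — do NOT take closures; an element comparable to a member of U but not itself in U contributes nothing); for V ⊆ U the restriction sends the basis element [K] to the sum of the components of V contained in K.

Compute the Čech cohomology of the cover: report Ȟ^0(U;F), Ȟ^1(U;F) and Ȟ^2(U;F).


Ȟ^0(U;F) ≅ Z,  Ȟ^1(U;F) ≅ Z,  Ȟ^2(U;F) ≅ 0

intersection data:
  A1={{p2},{p3},{p4},{p1,p2},{p1,p3},{p1,p4},{p2,p3},{p2,p4},{p3,p4},{p1,p2,p4},{p2,p3,p4}} A2={{p1},{p4},{p1,p2},{p1,p3},{p1,p4},{p2,p4},{p3,p4},{p1,p2,p4},{p2,p3,p4}} A3={{p4},{p1,p4},{p2,p4},{p3,p4},{p1,p2,p4},{p2,p3,p4}}
  A12={{p4},{p1,p2},{p1,p3},{p1,p4},{p2,p4},{p3,p4},{p1,p2,p4},{p2,p3,p4}} A13={{p4},{p1,p4},{p2,p4},{p3,p4},{p1,p2,p4},{p2,p3,p4}} A23={{p4},{p1,p4},{p2,p4},{p3,p4},{p1,p2,p4},{p2,p3,p4}}
  A123={{p4},{p1,p4},{p2,p4},{p3,p4},{p1,p2,p4},{p2,p3,p4}}
components per intersection:
  A1: {{p2},{p3},{p4},{p1,p2},{p1,p3},{p1,p4},{p2,p3},{p2,p4},{p3,p4},{p1,p2,p4},{p2,p3,p4}}
  A2: {{p1},{p4},{p1,p2},{p1,p3},{p1,p4},{p2,p4},{p3,p4},{p1,p2,p4},{p2,p3,p4}}
  A3: {{p4},{p1,p4},{p2,p4},{p3,p4},{p1,p2,p4},{p2,p3,p4}}
  A12: {{p4},{p1,p2},{p1,p4},{p2,p4},{p3,p4},{p1,p2,p4},{p2,p3,p4}} {{p1,p3}}
  A13: {{p4},{p1,p4},{p2,p4},{p3,p4},{p1,p2,p4},{p2,p3,p4}}
  A23: {{p4},{p1,p4},{p2,p4},{p3,p4},{p1,p2,p4},{p2,p3,p4}}
  A123: {{p4},{p1,p4},{p2,p4},{p3,p4},{p1,p2,p4},{p2,p3,p4}}
C dims 3,4,1; δ0: rk 2, SNF 1^2; δ1: rk 1, SNF 1^1
Ȟ^0 = (3 − 2) − 0 = 1, so Ȟ^0 ≅ Z
Ȟ^1 = (4 − 1) − 2 = 1, so Ȟ^1 ≅ Z
Ȟ^2 = (1 − 0) − 1 = 0, so Ȟ^2 ≅ 0


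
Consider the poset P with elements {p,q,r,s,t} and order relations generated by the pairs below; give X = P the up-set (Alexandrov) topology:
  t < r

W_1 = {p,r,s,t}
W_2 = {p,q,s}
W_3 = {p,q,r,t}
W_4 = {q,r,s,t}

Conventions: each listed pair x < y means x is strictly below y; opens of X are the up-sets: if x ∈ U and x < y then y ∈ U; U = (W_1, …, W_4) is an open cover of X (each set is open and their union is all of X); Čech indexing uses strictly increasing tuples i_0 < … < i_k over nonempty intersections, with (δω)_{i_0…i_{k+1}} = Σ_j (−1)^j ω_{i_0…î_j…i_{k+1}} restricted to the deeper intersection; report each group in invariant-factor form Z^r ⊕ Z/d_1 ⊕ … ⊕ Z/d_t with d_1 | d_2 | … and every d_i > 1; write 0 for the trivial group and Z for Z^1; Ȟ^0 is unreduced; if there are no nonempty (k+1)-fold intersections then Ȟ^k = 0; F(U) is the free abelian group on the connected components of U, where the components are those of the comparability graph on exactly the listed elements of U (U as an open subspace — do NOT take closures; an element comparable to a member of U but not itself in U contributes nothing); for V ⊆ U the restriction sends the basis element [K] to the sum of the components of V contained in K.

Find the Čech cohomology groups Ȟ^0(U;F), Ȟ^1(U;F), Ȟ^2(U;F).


Ȟ^0 ≅ Z^4,  Ȟ^1 ≅ 0,  Ȟ^2 ≅ 0

nonempty intersections:
  W12={p,s} W13={p,r,t} W14={r,s,t} W23={p,q} W24={q,s} W34={q,r,t}
  W123={p} W124={s} W134={r,t} W234={q}
components per intersection:
  W1: {p} {r,t} {s}
  W2: {p} {q} {s}
  W3: {p} {q} {r,t}
  W4: {q} {r,t} {s}
  W12: {p} {s}
  W13: {p} {r,t}
  W14: {r,t} {s}
  W23: {p} {q}
  W24: {q} {s}
  W34: {q} {r,t}
  W123: {p}
  W124: {s}
  W134: {r,t}
  W234: {q}
C dims 12,12,4; δ0: rk 8, SNF 1^8; δ1: rk 4, SNF 1^4
Ȟ^0: (12−8)−0=4 ⇒ Z^4
Ȟ^1: (12−4)−8=0 ⇒ 0
Ȟ^2: (4−0)−4=0 ⇒ 0


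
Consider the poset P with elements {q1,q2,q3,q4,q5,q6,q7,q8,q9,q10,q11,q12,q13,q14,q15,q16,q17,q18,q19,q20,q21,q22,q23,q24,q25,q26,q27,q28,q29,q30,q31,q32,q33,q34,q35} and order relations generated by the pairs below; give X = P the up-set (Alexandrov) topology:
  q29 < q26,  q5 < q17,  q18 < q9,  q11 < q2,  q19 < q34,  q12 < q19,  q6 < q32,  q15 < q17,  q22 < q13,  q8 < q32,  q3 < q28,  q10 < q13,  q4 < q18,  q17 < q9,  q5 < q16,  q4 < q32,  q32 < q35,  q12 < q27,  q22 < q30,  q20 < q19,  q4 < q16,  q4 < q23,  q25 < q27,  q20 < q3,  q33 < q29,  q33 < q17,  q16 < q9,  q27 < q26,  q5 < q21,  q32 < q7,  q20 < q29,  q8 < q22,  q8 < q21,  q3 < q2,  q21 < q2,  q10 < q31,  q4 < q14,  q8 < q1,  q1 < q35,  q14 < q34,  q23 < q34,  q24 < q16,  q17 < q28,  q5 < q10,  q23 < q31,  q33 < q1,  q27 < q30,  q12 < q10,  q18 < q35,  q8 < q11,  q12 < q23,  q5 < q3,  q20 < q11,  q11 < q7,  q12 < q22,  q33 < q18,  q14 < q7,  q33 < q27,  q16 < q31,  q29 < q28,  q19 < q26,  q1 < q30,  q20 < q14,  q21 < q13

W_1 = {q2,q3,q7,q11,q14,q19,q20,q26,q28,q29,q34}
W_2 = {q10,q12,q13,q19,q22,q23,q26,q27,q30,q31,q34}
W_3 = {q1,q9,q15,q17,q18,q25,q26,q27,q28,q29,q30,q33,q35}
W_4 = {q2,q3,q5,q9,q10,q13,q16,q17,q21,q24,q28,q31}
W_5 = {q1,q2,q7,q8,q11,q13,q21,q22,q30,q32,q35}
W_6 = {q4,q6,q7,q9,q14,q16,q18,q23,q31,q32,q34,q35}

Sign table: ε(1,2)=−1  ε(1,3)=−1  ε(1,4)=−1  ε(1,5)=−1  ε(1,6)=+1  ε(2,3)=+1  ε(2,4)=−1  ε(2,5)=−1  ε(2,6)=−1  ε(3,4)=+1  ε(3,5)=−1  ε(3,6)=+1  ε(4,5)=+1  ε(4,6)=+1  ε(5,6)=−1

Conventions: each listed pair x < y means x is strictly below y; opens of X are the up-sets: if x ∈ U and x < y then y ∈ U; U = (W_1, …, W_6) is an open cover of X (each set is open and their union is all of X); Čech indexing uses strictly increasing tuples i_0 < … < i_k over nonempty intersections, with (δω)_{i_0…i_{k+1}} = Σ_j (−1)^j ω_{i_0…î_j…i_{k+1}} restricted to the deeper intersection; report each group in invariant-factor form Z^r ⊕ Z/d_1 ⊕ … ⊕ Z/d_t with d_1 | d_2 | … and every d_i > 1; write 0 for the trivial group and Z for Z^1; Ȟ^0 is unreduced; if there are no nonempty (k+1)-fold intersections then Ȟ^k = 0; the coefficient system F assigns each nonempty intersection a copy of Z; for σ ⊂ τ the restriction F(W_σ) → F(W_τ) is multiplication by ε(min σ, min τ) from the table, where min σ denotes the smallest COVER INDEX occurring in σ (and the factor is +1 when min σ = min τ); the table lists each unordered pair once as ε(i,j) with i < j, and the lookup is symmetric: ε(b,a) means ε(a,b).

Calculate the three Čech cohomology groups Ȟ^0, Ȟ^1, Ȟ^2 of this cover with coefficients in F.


Ȟ^0(U;F) ≅ 0, Ȟ^1(U;F) ≅ Z/2, Ȟ^2(U;F) ≅ Z

nonempty overlaps:
  W12={q19,q26,q34} W13={q26,q28,q29} W14={q2,q3,q28} W15={q2,q7,q11} W16={q7,q14,q34} W23={q26,q27,q30} W24={q10,q13,q31} W25={q13,q22,q30} W26={q23,q31,q34} W34={q9,q17,q28} W35={q1,q30,q35} W36={q9,q18,q35} W45={q2,q13,q21} W46={q9,q16,q31} W56={q7,q32,q35}
  W123={q26} W126={q34} W134={q28} W145={q2} W156={q7} W235={q30} W245={q13} W246={q31} W346={q9} W356={q35}
C dims 6,15,10; δ0: rk 6, SNF 1^5·2; δ1: rk 9, SNF 1^9
degree 0: 6−6−0 = 0 → Ȟ^0 ≅ 0
degree 1: 15−9−6 = 0 plus torsion [2] → Ȟ^1 ≅ Z/2
degree 2: 10−0−9 = 1 → Ȟ^2 ≅ Z


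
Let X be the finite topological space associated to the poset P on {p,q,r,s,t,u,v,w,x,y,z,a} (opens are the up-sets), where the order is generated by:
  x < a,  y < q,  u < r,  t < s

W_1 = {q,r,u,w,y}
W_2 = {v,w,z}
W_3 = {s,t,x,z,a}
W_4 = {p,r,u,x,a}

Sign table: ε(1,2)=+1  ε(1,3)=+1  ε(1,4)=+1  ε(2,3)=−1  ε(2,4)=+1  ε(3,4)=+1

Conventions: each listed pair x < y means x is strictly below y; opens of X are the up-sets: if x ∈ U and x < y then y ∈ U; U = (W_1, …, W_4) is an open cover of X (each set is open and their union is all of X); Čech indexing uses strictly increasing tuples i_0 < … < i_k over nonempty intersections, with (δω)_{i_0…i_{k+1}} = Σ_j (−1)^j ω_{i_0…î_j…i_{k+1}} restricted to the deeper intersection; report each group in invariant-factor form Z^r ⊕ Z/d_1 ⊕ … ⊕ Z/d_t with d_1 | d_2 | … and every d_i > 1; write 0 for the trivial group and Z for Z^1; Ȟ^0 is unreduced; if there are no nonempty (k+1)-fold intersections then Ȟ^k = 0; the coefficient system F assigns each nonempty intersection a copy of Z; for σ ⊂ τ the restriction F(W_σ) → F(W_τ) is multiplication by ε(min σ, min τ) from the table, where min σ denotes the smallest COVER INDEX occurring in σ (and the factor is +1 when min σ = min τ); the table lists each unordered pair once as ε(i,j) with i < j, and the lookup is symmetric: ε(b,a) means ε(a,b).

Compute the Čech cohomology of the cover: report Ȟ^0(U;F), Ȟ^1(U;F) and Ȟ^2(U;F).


nerve simplices:
  W12={w} W14={r,u} W23={z} W34={x,a}
C dims 4,4; δ0: rk 4, SNF 1^3·2
degree 0: 4−4−0 = 0 → Ȟ^0 ≅ 0
degree 1: 4−0−4 = 0 plus torsion [2] → Ȟ^1 ≅ Z/2
degree 2: 0−0−0 = 0 → Ȟ^2 ≅ 0

Ȟ^0(U;F) ≅ 0, Ȟ^1(U;F) ≅ Z/2, Ȟ^2(U;F) ≅ 0


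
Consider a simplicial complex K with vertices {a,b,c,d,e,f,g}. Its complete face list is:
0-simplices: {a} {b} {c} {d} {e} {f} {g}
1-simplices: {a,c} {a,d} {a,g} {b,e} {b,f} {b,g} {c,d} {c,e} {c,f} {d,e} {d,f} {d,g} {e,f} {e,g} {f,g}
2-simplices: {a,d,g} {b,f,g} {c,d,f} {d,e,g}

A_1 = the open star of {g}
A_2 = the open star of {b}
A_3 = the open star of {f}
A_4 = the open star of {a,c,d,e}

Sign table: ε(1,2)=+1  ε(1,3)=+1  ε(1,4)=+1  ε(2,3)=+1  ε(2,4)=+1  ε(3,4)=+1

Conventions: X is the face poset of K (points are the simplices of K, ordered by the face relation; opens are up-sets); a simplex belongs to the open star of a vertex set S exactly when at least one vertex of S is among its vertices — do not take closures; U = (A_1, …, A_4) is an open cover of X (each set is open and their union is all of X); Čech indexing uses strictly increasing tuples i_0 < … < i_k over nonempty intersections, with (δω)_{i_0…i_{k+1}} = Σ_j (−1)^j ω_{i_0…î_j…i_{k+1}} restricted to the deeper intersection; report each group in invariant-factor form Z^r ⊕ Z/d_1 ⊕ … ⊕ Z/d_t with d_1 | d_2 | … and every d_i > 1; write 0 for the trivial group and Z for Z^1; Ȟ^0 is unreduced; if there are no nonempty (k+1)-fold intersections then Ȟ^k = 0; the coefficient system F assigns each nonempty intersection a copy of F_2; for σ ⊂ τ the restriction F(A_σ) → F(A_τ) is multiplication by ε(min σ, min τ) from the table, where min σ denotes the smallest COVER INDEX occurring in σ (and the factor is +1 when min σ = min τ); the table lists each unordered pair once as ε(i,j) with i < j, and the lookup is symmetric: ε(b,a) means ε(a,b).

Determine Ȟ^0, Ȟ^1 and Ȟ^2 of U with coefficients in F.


Ȟ^0(U;F) ≅ Z/2, Ȟ^1(U;F) ≅ Z/2 ⊕ Z/2, Ȟ^2(U;F) ≅ 0

nerve simplices:
  A1={{g},{a,g},{b,g},{d,g},{e,g},{f,g},{a,d,g},{b,f,g},{d,e,g}} A2={{b},{b,e},{b,f},{b,g},{b,f,g}} A3={{f},{b,f},{c,f},{d,f},{e,f},{f,g},{b,f,g},{c,d,f}} A4={{a},{c},{d},{e},{a,c},{a,d},{a,g},{b,e},{c,d},{c,e},{c,f},{d,e},{d,f},{d,g},{e,f},{e,g},{a,d,g},{c,d,f},{d,e,g}}
  A12={{b,g},{b,f,g}} A13={{f,g},{b,f,g}} A14={{a,g},{d,g},{e,g},{a,d,g},{d,e,g}} A23={{b,f},{b,f,g}} A24={{b,e}} A34={{c,f},{d,f},{e,f},{c,d,f}}
  A123={{b,f,g}}
C dims 4,6,1; δ0: rk_F2 3; δ1: rk_F2 1
degree 0: 4−3−0 = 1 → Ȟ^0 ≅ Z/2
degree 1: 6−1−3 = 2 → Ȟ^1 ≅ Z/2 ⊕ Z/2
degree 2: 1−0−1 = 0 → Ȟ^2 ≅ 0
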